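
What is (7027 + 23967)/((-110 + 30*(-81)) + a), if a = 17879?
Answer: 30994/15339 ≈ 2.0206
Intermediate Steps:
(7027 + 23967)/((-110 + 30*(-81)) + a) = (7027 + 23967)/((-110 + 30*(-81)) + 17879) = 30994/((-110 - 2430) + 17879) = 30994/(-2540 + 17879) = 30994/15339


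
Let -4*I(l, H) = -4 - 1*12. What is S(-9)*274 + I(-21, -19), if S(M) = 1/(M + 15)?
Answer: 149/3 ≈ 49.667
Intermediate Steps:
I(l, H) = 4 (I(l, H) = -(-4 - 1*12)/4 = -(-4 - 12)/4 = -1/4*(-16) = 4)
S(M) = 1/(15 + M)
S(-9)*274 + I(-21, -19) = 274/(15 - 9) + 4 = 274/6 + 4 = (1/6)*274 + 4 = 137/3 + 4 = 149/3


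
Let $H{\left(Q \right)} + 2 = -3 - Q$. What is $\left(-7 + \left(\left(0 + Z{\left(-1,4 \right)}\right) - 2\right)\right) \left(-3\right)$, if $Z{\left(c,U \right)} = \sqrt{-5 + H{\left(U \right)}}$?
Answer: $27 - 3 i \sqrt{14} \approx 27.0 - 11.225 i$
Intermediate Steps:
$H{\left(Q \right)} = -5 - Q$ ($H{\left(Q \right)} = -2 - \left(3 + Q\right) = -5 - Q$)
$Z{\left(c,U \right)} = \sqrt{-10 - U}$ ($Z{\left(c,U \right)} = \sqrt{-5 - \left(5 + U\right)} = \sqrt{-10 - U}$)
$\left(-7 + \left(\left(0 + Z{\left(-1,4 \right)}\right) - 2\right)\right) \left(-3\right) = \left(-7 - \left(2 - \sqrt{-10 - 4}\right)\right) \left(-3\right) = \left(-7 - \left(2 - \sqrt{-14}\right)\right) \left(-3\right) = \left(-7 - \left(2 - i \sqrt{14}\right)\right) \left(-3\right) = \left(-9 + i \sqrt{14}\right) \left(-3\right) = 27 - 3 i \sqrt{14}$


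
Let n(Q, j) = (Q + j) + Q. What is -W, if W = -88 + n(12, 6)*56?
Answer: -1592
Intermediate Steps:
n(Q, j) = j + 2*Q
W = 1592 (W = -88 + (6 + 2*12)*56 = -88 + (6 + 24)*56 = -88 + 30*56 = -88 + 1680 = 1592)
-W = -1*1592 = -1592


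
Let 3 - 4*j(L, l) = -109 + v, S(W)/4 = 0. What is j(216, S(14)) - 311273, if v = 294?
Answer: -622637/2 ≈ -3.1132e+5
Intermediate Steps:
S(W) = 0 (S(W) = 4*0 = 0)
j(L, l) = -91/2 (j(L, l) = 3/4 - (-109 + 294)/4 = 3/4 - 1/4*185 = 3/4 - 185/4 = -91/2)
j(216, S(14)) - 311273 = -91/2 - 311273 = -622637/2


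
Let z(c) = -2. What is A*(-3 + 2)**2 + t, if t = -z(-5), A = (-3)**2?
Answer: 11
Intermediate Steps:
A = 9
t = 2 (t = -1*(-2) = 2)
A*(-3 + 2)**2 + t = 9*(-3 + 2)**2 + 2 = 9*(-1)**2 + 2 = 9*1 + 2 = 9 + 2 = 11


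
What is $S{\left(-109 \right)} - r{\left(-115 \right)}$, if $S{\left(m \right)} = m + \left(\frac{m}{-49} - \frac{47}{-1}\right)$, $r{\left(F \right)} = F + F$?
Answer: $\frac{8341}{49} \approx 170.22$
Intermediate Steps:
$r{\left(F \right)} = 2 F$
$S{\left(m \right)} = 47 + \frac{48 m}{49}$ ($S{\left(m \right)} = m + \left(m \left(- \frac{1}{49}\right) - -47\right) = m - \left(-47 + \frac{m}{49}\right) = 47 + \frac{48 m}{49}$)
$S{\left(-109 \right)} - r{\left(-115 \right)} = \left(47 + \frac{48}{49} \left(-109\right)\right) - 2 \left(-115\right) = \left(47 - \frac{5232}{49}\right) - -230 = - \frac{2929}{49} + 230 = \frac{8341}{49}$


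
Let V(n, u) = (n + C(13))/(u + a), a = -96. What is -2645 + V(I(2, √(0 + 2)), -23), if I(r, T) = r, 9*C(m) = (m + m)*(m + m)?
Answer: -2833489/1071 ≈ -2645.6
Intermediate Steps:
C(m) = 4*m²/9 (C(m) = ((m + m)*(m + m))/9 = ((2*m)*(2*m))/9 = (4*m²)/9 = 4*m²/9)
V(n, u) = (676/9 + n)/(-96 + u) (V(n, u) = (n + (4/9)*13²)/(u - 96) = (n + (4/9)*169)/(-96 + u) = (n + 676/9)/(-96 + u) = (676/9 + n)/(-96 + u))
-2645 + V(I(2, √(0 + 2)), -23) = -2645 + (676/9 + 2)/(-96 - 23) = -2645 + (694/9)/(-119) = -2645 - 1/119*694/9 = -2645 - 694/1071 = -2833489/1071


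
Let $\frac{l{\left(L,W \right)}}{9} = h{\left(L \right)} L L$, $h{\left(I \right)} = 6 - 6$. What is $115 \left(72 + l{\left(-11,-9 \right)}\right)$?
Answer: $8280$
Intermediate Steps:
$h{\left(I \right)} = 0$ ($h{\left(I \right)} = 6 - 6 = 0$)
$l{\left(L,W \right)} = 0$ ($l{\left(L,W \right)} = 9 \cdot 0 L L = 9 \cdot 0 L = 9 \cdot 0 = 0$)
$115 \left(72 + l{\left(-11,-9 \right)}\right) = 115 \left(72 + 0\right) = 115 \cdot 72 = 8280$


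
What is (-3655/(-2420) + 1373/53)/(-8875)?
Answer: -28131/9106460 ≈ -0.0030891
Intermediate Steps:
(-3655/(-2420) + 1373/53)/(-8875) = (-3655*(-1/2420) + 1373*(1/53))*(-1/8875) = (731/484 + 1373/53)*(-1/8875) = (703275/25652)*(-1/8875) = -28131/9106460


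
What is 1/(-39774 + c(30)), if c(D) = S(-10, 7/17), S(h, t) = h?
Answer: -1/39784 ≈ -2.5136e-5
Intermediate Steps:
c(D) = -10
1/(-39774 + c(30)) = 1/(-39774 - 10) = 1/(-39784) = -1/39784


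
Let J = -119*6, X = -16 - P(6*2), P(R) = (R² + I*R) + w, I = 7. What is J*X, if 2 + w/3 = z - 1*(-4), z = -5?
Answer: 167790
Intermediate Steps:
w = -9 (w = -6 + 3*(-5 - 1*(-4)) = -6 + 3*(-5 + 4) = -6 + 3*(-1) = -6 - 3 = -9)
P(R) = -9 + R² + 7*R (P(R) = (R² + 7*R) - 9 = -9 + R² + 7*R)
X = -235 (X = -16 - (-9 + (6*2)² + 7*(6*2)) = -16 - (-9 + 12² + 7*12) = -16 - (-9 + 144 + 84) = -16 - 1*219 = -16 - 219 = -235)
J = -714
J*X = -714*(-235) = 167790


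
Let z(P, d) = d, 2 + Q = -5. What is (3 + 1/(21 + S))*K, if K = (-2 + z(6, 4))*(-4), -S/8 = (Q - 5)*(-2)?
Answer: -4096/171 ≈ -23.953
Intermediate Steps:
Q = -7 (Q = -2 - 5 = -7)
S = -192 (S = -8*(-7 - 5)*(-2) = -(-96)*(-2) = -8*24 = -192)
K = -8 (K = (-2 + 4)*(-4) = 2*(-4) = -8)
(3 + 1/(21 + S))*K = (3 + 1/(21 - 192))*(-8) = (3 + 1/(-171))*(-8) = (3 - 1/171)*(-8) = (512/171)*(-8) = -4096/171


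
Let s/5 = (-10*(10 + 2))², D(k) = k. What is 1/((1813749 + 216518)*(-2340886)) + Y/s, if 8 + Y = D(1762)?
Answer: 2084025447074437/85547224738116000 ≈ 0.024361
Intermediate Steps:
Y = 1754 (Y = -8 + 1762 = 1754)
s = 72000 (s = 5*(-10*(10 + 2))² = 5*(-10*12)² = 5*(-120)² = 5*14400 = 72000)
1/((1813749 + 216518)*(-2340886)) + Y/s = 1/((1813749 + 216518)*(-2340886)) + 1754/72000 = -1/2340886/2030267 + 1754*(1/72000) = (1/2030267)*(-1/2340886) + 877/36000 = -1/4752623596562 + 877/36000 = 2084025447074437/85547224738116000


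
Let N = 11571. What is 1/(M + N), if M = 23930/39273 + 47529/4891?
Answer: 192084243/2224590423800 ≈ 8.6346e-5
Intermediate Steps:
M = 1983648047/192084243 (M = 23930*(1/39273) + 47529*(1/4891) = 23930/39273 + 47529/4891 = 1983648047/192084243 ≈ 10.327)
1/(M + N) = 1/(1983648047/192084243 + 11571) = 1/(2224590423800/192084243) = 192084243/2224590423800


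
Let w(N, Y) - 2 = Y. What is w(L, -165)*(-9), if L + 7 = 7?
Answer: 1467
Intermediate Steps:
L = 0 (L = -7 + 7 = 0)
w(N, Y) = 2 + Y
w(L, -165)*(-9) = (2 - 165)*(-9) = -163*(-9) = 1467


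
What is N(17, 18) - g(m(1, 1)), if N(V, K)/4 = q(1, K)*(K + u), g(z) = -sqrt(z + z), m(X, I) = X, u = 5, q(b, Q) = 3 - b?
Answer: 184 + sqrt(2) ≈ 185.41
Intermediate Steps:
g(z) = -sqrt(2)*sqrt(z) (g(z) = -sqrt(2*z) = -sqrt(2)*sqrt(z))
N(V, K) = 40 + 8*K (N(V, K) = 4*((3 - 1*1)*(K + 5)) = 4*((3 - 1)*(5 + K)) = 4*(2*(5 + K)) = 4*(10 + 2*K) = 40 + 8*K)
N(17, 18) - g(m(1, 1)) = (40 + 8*18) - (-1)*sqrt(2)*sqrt(1) = (40 + 144) - (-1)*sqrt(2) = 184 - (-1)*sqrt(2) = 184 + sqrt(2)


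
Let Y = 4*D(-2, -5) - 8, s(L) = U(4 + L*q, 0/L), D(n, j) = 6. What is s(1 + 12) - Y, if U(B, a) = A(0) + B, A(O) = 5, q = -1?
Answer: -20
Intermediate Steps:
U(B, a) = 5 + B
s(L) = 9 - L (s(L) = 5 + (4 + L*(-1)) = 5 + (4 - L) = 9 - L)
Y = 16 (Y = 4*6 - 8 = 24 - 8 = 16)
s(1 + 12) - Y = (9 - (1 + 12)) - 1*16 = (9 - 1*13) - 16 = (9 - 13) - 16 = -4 - 16 = -20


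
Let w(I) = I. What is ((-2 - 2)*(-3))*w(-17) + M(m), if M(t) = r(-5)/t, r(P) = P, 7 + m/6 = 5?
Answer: -2443/12 ≈ -203.58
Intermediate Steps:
m = -12 (m = -42 + 6*5 = -42 + 30 = -12)
M(t) = -5/t
((-2 - 2)*(-3))*w(-17) + M(m) = ((-2 - 2)*(-3))*(-17) - 5/(-12) = -4*(-3)*(-17) - 5*(-1/12) = 12*(-17) + 5/12 = -204 + 5/12 = -2443/12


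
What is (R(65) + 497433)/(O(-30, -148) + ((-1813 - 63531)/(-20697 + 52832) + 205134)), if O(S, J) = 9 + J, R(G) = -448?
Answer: 15970612975/6587448981 ≈ 2.4244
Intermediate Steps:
(R(65) + 497433)/(O(-30, -148) + ((-1813 - 63531)/(-20697 + 52832) + 205134)) = (-448 + 497433)/((9 - 148) + ((-1813 - 63531)/(-20697 + 52832) + 205134)) = 496985/(-139 + (-65344/32135 + 205134)) = 496985/(-139 + 6591915746/32135) = 496985/(6587448981/32135) = 496985*(32135/6587448981) = 15970612975/6587448981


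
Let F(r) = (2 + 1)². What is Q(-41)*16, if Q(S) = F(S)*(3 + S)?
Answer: -5472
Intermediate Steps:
F(r) = 9 (F(r) = 3² = 9)
Q(S) = 27 + 9*S (Q(S) = 9*(3 + S) = 27 + 9*S)
Q(-41)*16 = (27 + 9*(-41))*16 = (27 - 369)*16 = -342*16 = -5472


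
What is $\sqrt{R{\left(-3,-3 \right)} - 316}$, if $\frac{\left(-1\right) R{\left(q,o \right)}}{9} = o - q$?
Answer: $2 i \sqrt{79} \approx 17.776 i$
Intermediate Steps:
$R{\left(q,o \right)} = - 9 o + 9 q$ ($R{\left(q,o \right)} = - 9 \left(o - q\right) = - 9 o + 9 q$)
$\sqrt{R{\left(-3,-3 \right)} - 316} = \sqrt{\left(\left(-9\right) \left(-3\right) + 9 \left(-3\right)\right) - 316} = \sqrt{\left(27 - 27\right) - 316} = \sqrt{0 - 316} = \sqrt{-316} = 2 i \sqrt{79}$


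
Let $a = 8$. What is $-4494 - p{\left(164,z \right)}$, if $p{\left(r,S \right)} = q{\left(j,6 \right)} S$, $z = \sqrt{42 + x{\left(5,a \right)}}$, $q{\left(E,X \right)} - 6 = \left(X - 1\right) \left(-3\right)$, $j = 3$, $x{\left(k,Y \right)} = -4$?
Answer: $-4494 + 9 \sqrt{38} \approx -4438.5$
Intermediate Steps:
$q{\left(E,X \right)} = 9 - 3 X$ ($q{\left(E,X \right)} = 6 + \left(X - 1\right) \left(-3\right) = 6 + \left(-1 + X\right) \left(-3\right) = 6 - \left(-3 + 3 X\right) = 9 - 3 X$)
$z = \sqrt{38}$ ($z = \sqrt{42 - 4} = \sqrt{38} \approx 6.1644$)
$p{\left(r,S \right)} = - 9 S$ ($p{\left(r,S \right)} = \left(9 - 18\right) S = - 9 S$)
$-4494 - p{\left(164,z \right)} = -4494 - - 9 \sqrt{38} = -4494 + 9 \sqrt{38}$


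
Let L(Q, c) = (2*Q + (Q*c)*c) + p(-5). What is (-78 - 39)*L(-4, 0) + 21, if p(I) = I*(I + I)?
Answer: -4893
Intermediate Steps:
p(I) = 2*I² (p(I) = I*(2*I) = 2*I²)
L(Q, c) = 50 + 2*Q + Q*c² (L(Q, c) = (2*Q + (Q*c)*c) + 2*(-5)² = (2*Q + Q*c²) + 2*25 = (2*Q + Q*c²) + 50 = 50 + 2*Q + Q*c²)
(-78 - 39)*L(-4, 0) + 21 = (-78 - 39)*(50 + 2*(-4) - 4*0²) + 21 = -117*(50 - 8 - 4*0) + 21 = -117*(50 - 8 + 0) + 21 = -117*42 + 21 = -4914 + 21 = -4893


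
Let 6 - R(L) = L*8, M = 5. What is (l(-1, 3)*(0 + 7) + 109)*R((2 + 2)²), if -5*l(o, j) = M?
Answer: -12444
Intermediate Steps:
R(L) = 6 - 8*L (R(L) = 6 - L*8 = 6 - 8*L)
l(o, j) = -1 (l(o, j) = -⅕*5 = -1)
(l(-1, 3)*(0 + 7) + 109)*R((2 + 2)²) = (-(0 + 7) + 109)*(6 - 8*(2 + 2)²) = (-1*7 + 109)*(6 - 8*4²) = (-7 + 109)*(6 - 8*16) = 102*(6 - 128) = 102*(-122) = -12444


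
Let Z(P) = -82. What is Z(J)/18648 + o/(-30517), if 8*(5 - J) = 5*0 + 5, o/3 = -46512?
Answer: 1299782467/284540508 ≈ 4.5680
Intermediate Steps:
o = -139536 (o = 3*(-46512) = -139536)
J = 35/8 (J = 5 - (5*0 + 5)/8 = 5 - (0 + 5)/8 = 5 - ⅛*5 = 5 - 5/8 = 35/8 ≈ 4.3750)
Z(J)/18648 + o/(-30517) = -82/18648 - 139536/(-30517) = -82*1/18648 - 139536*(-1/30517) = -41/9324 + 139536/30517 = 1299782467/284540508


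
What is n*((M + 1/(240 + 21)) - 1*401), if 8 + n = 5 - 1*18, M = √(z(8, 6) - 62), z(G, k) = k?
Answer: 732620/87 - 42*I*√14 ≈ 8420.9 - 157.15*I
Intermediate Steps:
M = 2*I*√14 (M = √(6 - 62) = √(-56) = 2*I*√14 ≈ 7.4833*I)
n = -21 (n = -8 + (5 - 1*18) = -8 + (5 - 18) = -8 - 13 = -21)
n*((M + 1/(240 + 21)) - 1*401) = -21*((2*I*√14 + 1/(240 + 21)) - 1*401) = -21*((2*I*√14 + 1/261) - 401) = -21*((1/261 + 2*I*√14) - 401) = -21*(-104660/261 + 2*I*√14) = 732620/87 - 42*I*√14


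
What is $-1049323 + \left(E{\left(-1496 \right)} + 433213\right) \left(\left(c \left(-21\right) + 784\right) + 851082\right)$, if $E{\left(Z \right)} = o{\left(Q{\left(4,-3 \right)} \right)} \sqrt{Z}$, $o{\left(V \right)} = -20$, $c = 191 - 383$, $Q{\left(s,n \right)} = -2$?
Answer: $370785090951 - 34235920 i \sqrt{374} \approx 3.7078 \cdot 10^{11} - 6.6209 \cdot 10^{8} i$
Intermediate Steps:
$c = -192$
$E{\left(Z \right)} = - 20 \sqrt{Z}$
$-1049323 + \left(E{\left(-1496 \right)} + 433213\right) \left(\left(c \left(-21\right) + 784\right) + 851082\right) = -1049323 + \left(- 20 \sqrt{-1496} + 433213\right) \left(\left(\left(-192\right) \left(-21\right) + 784\right) + 851082\right) = -1049323 + \left(- 20 \cdot 2 i \sqrt{374} + 433213\right) \left(\left(4032 + 784\right) + 851082\right) = -1049323 + \left(- 40 i \sqrt{374} + 433213\right) \left(4816 + 851082\right) = -1049323 + \left(433213 - 40 i \sqrt{374}\right) 855898 = -1049323 + \left(370786140274 - 34235920 i \sqrt{374}\right) = 370785090951 - 34235920 i \sqrt{374}$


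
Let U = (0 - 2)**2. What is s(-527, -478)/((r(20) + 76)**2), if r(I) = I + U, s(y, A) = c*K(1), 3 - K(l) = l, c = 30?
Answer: 3/500 ≈ 0.0060000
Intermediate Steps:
U = 4 (U = (-2)**2 = 4)
K(l) = 3 - l
s(y, A) = 60 (s(y, A) = 30*(3 - 1*1) = 30*(3 - 1) = 30*2 = 60)
r(I) = 4 + I (r(I) = I + 4 = 4 + I)
s(-527, -478)/((r(20) + 76)**2) = 60/(((4 + 20) + 76)**2) = 60/((24 + 76)**2) = 60/(100**2) = 60/10000 = 60*(1/10000) = 3/500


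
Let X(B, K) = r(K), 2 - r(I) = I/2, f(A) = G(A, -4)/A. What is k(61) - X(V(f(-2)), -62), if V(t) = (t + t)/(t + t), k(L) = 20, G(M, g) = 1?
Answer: -13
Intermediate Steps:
f(A) = 1/A
r(I) = 2 - I/2
V(t) = 1 (V(t) = (2*t)/((2*t)) = (2*t)*(1/(2*t)) = 1)
X(B, K) = 2 - K/2
k(61) - X(V(f(-2)), -62) = 20 - (2 - ½*(-62)) = 20 - (2 + 31) = 20 - 1*33 = 20 - 33 = -13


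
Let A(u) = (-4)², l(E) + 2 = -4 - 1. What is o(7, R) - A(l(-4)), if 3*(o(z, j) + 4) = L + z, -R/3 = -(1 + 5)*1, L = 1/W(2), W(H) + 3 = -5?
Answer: -425/24 ≈ -17.708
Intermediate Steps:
W(H) = -8 (W(H) = -3 - 5 = -8)
L = -⅛ (L = 1/(-8) = -⅛ ≈ -0.12500)
l(E) = -7 (l(E) = -2 + (-4 - 1) = -2 - 5 = -7)
A(u) = 16
R = 18 (R = -3*(-(1 + 5)) = -3*(-1*6) = -(-18) = -3*(-6) = 18)
o(z, j) = -97/24 + z/3 (o(z, j) = -4 + (-⅛ + z)/3 = -4 + (-1/24 + z/3) = -97/24 + z/3)
o(7, R) - A(l(-4)) = (-97/24 + (⅓)*7) - 1*16 = (-97/24 + 7/3) - 16 = -41/24 - 16 = -425/24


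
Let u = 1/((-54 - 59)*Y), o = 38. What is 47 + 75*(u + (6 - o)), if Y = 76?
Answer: -20207639/8588 ≈ -2353.0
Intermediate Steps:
u = -1/8588 (u = 1/(-54 - 59*76) = (1/76)/(-113) = -1/113*1/76 = -1/8588 ≈ -0.00011644)
47 + 75*(u + (6 - o)) = 47 + 75*(-1/8588 + (6 - 1*38)) = 47 + 75*(-1/8588 + (6 - 38)) = 47 + 75*(-1/8588 - 32) = 47 + 75*(-274817/8588) = 47 - 20611275/8588 = -20207639/8588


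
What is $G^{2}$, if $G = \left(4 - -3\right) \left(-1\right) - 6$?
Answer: $169$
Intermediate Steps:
$G = -13$ ($G = \left(4 + 3\right) \left(-1\right) - 6 = 7 \left(-1\right) - 6 = -7 - 6 = -13$)
$G^{2} = \left(-13\right)^{2} = 169$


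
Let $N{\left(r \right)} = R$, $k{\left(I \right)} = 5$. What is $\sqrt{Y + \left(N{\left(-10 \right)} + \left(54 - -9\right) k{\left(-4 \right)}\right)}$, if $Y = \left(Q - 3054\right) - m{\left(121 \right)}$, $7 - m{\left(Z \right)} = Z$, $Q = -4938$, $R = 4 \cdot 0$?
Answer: $i \sqrt{7563} \approx 86.965 i$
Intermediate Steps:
$R = 0$
$m{\left(Z \right)} = 7 - Z$
$N{\left(r \right)} = 0$
$Y = -7878$ ($Y = \left(-4938 - 3054\right) - \left(7 - 121\right) = -7992 - -114 = -7992 + 114 = -7878$)
$\sqrt{Y + \left(N{\left(-10 \right)} + \left(54 - -9\right) k{\left(-4 \right)}\right)} = \sqrt{-7878 + \left(0 + \left(54 - -9\right) 5\right)} = \sqrt{-7878 + \left(0 + \left(54 + 9\right) 5\right)} = \sqrt{-7878 + \left(0 + 63 \cdot 5\right)} = \sqrt{-7878 + \left(0 + 315\right)} = \sqrt{-7878 + 315} = \sqrt{-7563} = i \sqrt{7563}$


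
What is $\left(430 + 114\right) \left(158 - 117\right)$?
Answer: $22304$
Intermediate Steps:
$\left(430 + 114\right) \left(158 - 117\right) = 544 \left(158 - 117\right) = 544 \cdot 41 = 22304$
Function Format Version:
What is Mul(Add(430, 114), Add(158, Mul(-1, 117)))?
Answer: 22304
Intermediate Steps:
Mul(Add(430, 114), Add(158, Mul(-1, 117))) = Mul(544, Add(158, -117)) = Mul(544, 41) = 22304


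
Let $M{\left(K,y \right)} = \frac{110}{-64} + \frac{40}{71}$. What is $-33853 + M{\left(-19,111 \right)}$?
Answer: $- \frac{76916641}{2272} \approx -33854.0$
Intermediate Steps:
$M{\left(K,y \right)} = - \frac{2625}{2272}$ ($M{\left(K,y \right)} = 110 \left(- \frac{1}{64}\right) + 40 \cdot \frac{1}{71} = - \frac{55}{32} + \frac{40}{71} = - \frac{2625}{2272}$)
$-33853 + M{\left(-19,111 \right)} = -33853 - \frac{2625}{2272} = - \frac{76916641}{2272}$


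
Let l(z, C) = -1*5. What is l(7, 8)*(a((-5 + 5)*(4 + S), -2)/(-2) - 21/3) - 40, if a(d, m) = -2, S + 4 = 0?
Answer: -10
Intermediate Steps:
S = -4 (S = -4 + 0 = -4)
l(z, C) = -5
l(7, 8)*(a((-5 + 5)*(4 + S), -2)/(-2) - 21/3) - 40 = -5*(-2/(-2) - 21/3) - 40 = -5*(-2*(-½) - 21*⅓) - 40 = -5*(1 - 7) - 40 = -5*(-6) - 40 = 30 - 40 = -10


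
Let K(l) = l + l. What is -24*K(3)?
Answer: -144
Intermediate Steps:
K(l) = 2*l
-24*K(3) = -48*3 = -24*6 = -144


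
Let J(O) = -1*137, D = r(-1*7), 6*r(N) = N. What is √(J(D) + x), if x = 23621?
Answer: 2*√5871 ≈ 153.24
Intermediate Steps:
r(N) = N/6
D = -7/6 (D = (-1*7)/6 = (⅙)*(-7) = -7/6 ≈ -1.1667)
J(O) = -137
√(J(D) + x) = √(-137 + 23621) = √23484 = 2*√5871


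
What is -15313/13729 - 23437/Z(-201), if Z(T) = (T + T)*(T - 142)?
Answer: -2433214891/1893036894 ≈ -1.2854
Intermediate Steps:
Z(T) = 2*T*(-142 + T) (Z(T) = (2*T)*(-142 + T) = 2*T*(-142 + T))
-15313/13729 - 23437/Z(-201) = -15313/13729 - 23437*(-1/(402*(-142 - 201))) = -15313*1/13729 - 23437/(2*(-201)*(-343)) = -15313/13729 - 23437/137886 = -2433214891/1893036894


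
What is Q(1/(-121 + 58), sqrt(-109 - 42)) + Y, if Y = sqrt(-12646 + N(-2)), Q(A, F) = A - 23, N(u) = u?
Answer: -1450/63 + 2*I*sqrt(3162) ≈ -23.016 + 112.46*I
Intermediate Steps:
Q(A, F) = -23 + A
Y = 2*I*sqrt(3162) (Y = sqrt(-12646 - 2) = sqrt(-12648) = 2*I*sqrt(3162) ≈ 112.46*I)
Q(1/(-121 + 58), sqrt(-109 - 42)) + Y = (-23 + 1/(-121 + 58)) + 2*I*sqrt(3162) = (-23 + 1/(-63)) + 2*I*sqrt(3162) = (-23 - 1/63) + 2*I*sqrt(3162) = -1450/63 + 2*I*sqrt(3162)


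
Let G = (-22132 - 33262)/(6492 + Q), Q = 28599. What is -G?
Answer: 55394/35091 ≈ 1.5786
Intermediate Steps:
G = -55394/35091 (G = (-22132 - 33262)/(6492 + 28599) = -55394/35091 ≈ -1.5786)
-G = -1*(-55394/35091) = 55394/35091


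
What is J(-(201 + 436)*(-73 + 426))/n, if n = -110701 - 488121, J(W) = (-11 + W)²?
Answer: -25283708192/299411 ≈ -84445.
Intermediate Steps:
n = -598822
J(-(201 + 436)*(-73 + 426))/n = (-11 - (201 + 436)*(-73 + 426))²/(-598822) = (-11 - 637*353)²*(-1/598822) = (-11 - 1*224861)²*(-1/598822) = (-11 - 224861)²*(-1/598822) = (-224872)²*(-1/598822) = 50567416384*(-1/598822) = -25283708192/299411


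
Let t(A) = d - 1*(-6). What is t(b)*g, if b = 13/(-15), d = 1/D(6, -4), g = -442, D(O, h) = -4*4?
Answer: -20995/8 ≈ -2624.4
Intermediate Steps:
D(O, h) = -16
d = -1/16 (d = 1/(-16) = -1/16 ≈ -0.062500)
b = -13/15 (b = 13*(-1/15) = -13/15 ≈ -0.86667)
t(A) = 95/16 (t(A) = -1/16 - 1*(-6) = -1/16 + 6 = 95/16)
t(b)*g = (95/16)*(-442) = -20995/8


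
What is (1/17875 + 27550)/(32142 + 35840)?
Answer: 492456251/1215178250 ≈ 0.40525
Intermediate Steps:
(1/17875 + 27550)/(32142 + 35840) = (1/17875 + 27550)/67982 = (492456251/17875)*(1/67982) = 492456251/1215178250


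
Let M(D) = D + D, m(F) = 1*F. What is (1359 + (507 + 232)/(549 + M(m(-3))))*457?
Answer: 337574932/543 ≈ 6.2169e+5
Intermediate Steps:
m(F) = F
M(D) = 2*D
(1359 + (507 + 232)/(549 + M(m(-3))))*457 = (1359 + (507 + 232)/(549 + 2*(-3)))*457 = (1359 + 739/(549 - 6))*457 = (1359 + 739/543)*457 = (738676/543)*457 = 337574932/543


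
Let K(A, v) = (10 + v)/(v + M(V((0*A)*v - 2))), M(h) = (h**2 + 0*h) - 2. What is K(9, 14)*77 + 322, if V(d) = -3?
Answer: 410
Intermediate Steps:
M(h) = -2 + h**2 (M(h) = (h**2 + 0) - 2 = h**2 - 2 = -2 + h**2)
K(A, v) = (10 + v)/(7 + v) (K(A, v) = (10 + v)/(v + (-2 + (-3)**2)) = (10 + v)/(v + (-2 + 9)) = (10 + v)/(v + 7) = (10 + v)/(7 + v))
K(9, 14)*77 + 322 = ((10 + 14)/(7 + 14))*77 + 322 = (24/21)*77 + 322 = ((1/21)*24)*77 + 322 = (8/7)*77 + 322 = 88 + 322 = 410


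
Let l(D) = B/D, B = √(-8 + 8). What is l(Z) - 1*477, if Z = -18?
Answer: -477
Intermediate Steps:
B = 0 (B = √0 = 0)
l(D) = 0 (l(D) = 0/D = 0)
l(Z) - 1*477 = 0 - 1*477 = 0 - 477 = -477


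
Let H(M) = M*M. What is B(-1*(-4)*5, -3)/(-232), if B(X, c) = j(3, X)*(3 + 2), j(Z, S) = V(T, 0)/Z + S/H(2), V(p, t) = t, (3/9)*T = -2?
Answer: -25/232 ≈ -0.10776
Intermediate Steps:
T = -6 (T = 3*(-2) = -6)
H(M) = M²
j(Z, S) = S/4 (j(Z, S) = 0/Z + S/(2²) = 0 + S/4 = S/4)
B(X, c) = 5*X/4 (B(X, c) = (X/4)*(3 + 2) = (X/4)*5 = 5*X/4)
B(-1*(-4)*5, -3)/(-232) = (5*(-1*(-4)*5)/4)/(-232) = (5*(4*5)/4)*(-1/232) = ((5/4)*20)*(-1/232) = 25*(-1/232) = -25/232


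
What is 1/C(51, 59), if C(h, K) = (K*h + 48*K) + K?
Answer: 1/5900 ≈ 0.00016949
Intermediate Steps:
C(h, K) = 49*K + K*h (C(h, K) = (48*K + K*h) + K = 49*K + K*h)
1/C(51, 59) = 1/(59*(49 + 51)) = 1/(59*100) = 1/5900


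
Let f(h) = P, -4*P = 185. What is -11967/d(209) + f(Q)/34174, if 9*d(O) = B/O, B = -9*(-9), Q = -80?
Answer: -113963592451/410088 ≈ -2.7790e+5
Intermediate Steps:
P = -185/4 (P = -¼*185 = -185/4 ≈ -46.250)
B = 81
f(h) = -185/4
d(O) = 9/O (d(O) = (81/O)/9 = 9/O)
-11967/d(209) + f(Q)/34174 = -11967/(9/209) - 185/4/34174 = -11967/(9*(1/209)) - 185/4*1/34174 = -11967/9/209 - 185/136696 = -11967*209/9 - 185/136696 = -833701/3 - 185/136696 = -113963592451/410088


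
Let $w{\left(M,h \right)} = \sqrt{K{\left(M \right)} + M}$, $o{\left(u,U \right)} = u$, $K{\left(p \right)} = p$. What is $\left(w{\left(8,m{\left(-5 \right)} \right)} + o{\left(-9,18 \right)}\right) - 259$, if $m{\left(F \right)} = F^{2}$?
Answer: $-264$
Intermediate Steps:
$w{\left(M,h \right)} = \sqrt{2} \sqrt{M}$ ($w{\left(M,h \right)} = \sqrt{M + M} = \sqrt{2 M} = \sqrt{2} \sqrt{M}$)
$\left(w{\left(8,m{\left(-5 \right)} \right)} + o{\left(-9,18 \right)}\right) - 259 = \left(\sqrt{2} \sqrt{8} - 9\right) - 259 = \left(\sqrt{2} \cdot 2 \sqrt{2} - 9\right) - 259 = \left(4 - 9\right) - 259 = -5 - 259 = -264$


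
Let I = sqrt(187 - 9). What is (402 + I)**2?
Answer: (402 + sqrt(178))**2 ≈ 1.7251e+5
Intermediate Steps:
I = sqrt(178) ≈ 13.342
(402 + I)**2 = (402 + sqrt(178))**2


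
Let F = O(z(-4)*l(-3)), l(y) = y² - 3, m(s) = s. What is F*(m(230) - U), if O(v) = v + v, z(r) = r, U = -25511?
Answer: -1235568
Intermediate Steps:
l(y) = -3 + y²
O(v) = 2*v
F = -48 (F = 2*(-4*(-3 + (-3)²)) = 2*(-4*(-3 + 9)) = 2*(-4*6) = 2*(-24) = -48)
F*(m(230) - U) = -48*(230 - 1*(-25511)) = -48*(230 + 25511) = -48*25741 = -1235568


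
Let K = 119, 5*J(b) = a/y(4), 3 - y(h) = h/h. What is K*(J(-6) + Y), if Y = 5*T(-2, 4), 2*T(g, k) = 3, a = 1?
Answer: 4522/5 ≈ 904.40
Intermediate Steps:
y(h) = 2 (y(h) = 3 - h/h = 3 - 1*1 = 3 - 1 = 2)
J(b) = 1/10 (J(b) = (1/2)/5 = (1*(1/2))/5 = (1/5)*(1/2) = 1/10)
T(g, k) = 3/2 (T(g, k) = (1/2)*3 = 3/2)
Y = 15/2 (Y = 5*(3/2) = 15/2 ≈ 7.5000)
K*(J(-6) + Y) = 119*(1/10 + 15/2) = 119*(38/5) = 4522/5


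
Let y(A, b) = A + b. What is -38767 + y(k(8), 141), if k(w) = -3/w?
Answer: -309011/8 ≈ -38626.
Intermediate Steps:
-38767 + y(k(8), 141) = -38767 + (-3/8 + 141) = -38767 + 1125/8 = -309011/8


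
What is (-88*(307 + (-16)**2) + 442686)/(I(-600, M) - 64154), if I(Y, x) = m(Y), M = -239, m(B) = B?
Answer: -196571/32377 ≈ -6.0713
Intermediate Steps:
I(Y, x) = Y
(-88*(307 + (-16)**2) + 442686)/(I(-600, M) - 64154) = (-88*(307 + (-16)**2) + 442686)/(-600 - 64154) = (-88*(307 + 256) + 442686)/(-64754) = (-88*563 + 442686)*(-1/64754) = (-49544 + 442686)*(-1/64754) = 393142*(-1/64754) = -196571/32377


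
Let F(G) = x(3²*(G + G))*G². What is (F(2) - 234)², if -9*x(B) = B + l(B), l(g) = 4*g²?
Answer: 6522916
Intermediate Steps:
x(B) = -4*B²/9 - B/9 (x(B) = -(B + 4*B²)/9 = -4*B²/9 - B/9)
F(G) = 2*G³*(-1 - 72*G) (F(G) = ((3²*(G + G))*(-1 - 4*3²*(G + G))/9)*G² = ((9*(2*G))*(-1 - 36*2*G)/9)*G² = ((18*G)*(-1 - 72*G)/9)*G² = (2*G*(-1 - 72*G))*G² = 2*G³*(-1 - 72*G))
(F(2) - 234)² = (2³*(-2 - 144*2) - 234)² = (8*(-2 - 288) - 234)² = (8*(-290) - 234)² = (-2320 - 234)² = (-2554)² = 6522916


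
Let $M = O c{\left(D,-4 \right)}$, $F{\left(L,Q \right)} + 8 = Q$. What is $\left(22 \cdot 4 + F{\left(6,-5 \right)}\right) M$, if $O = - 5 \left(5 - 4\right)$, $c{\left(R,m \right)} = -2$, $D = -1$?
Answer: $750$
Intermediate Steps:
$F{\left(L,Q \right)} = -8 + Q$
$O = -5$ ($O = \left(-5\right) 1 = -5$)
$M = 10$ ($M = \left(-5\right) \left(-2\right) = 10$)
$\left(22 \cdot 4 + F{\left(6,-5 \right)}\right) M = \left(22 \cdot 4 - 13\right) 10 = \left(88 - 13\right) 10 = 75 \cdot 10 = 750$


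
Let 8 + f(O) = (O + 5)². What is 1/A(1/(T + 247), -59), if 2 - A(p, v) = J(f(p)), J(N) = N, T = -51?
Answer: -38416/578201 ≈ -0.066441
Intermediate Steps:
f(O) = -8 + (5 + O)² (f(O) = -8 + (O + 5)² = -8 + (5 + O)²)
A(p, v) = 10 - (5 + p)² (A(p, v) = 2 - (-8 + (5 + p)²) = 2 + (8 - (5 + p)²) = 10 - (5 + p)²)
1/A(1/(T + 247), -59) = 1/(10 - (5 + 1/(-51 + 247))²) = 1/(10 - (5 + 1/196)²) = 1/(10 - (981/196)²) = 1/(10 - 1*962361/38416) = 1/(10 - 962361/38416) = 1/(-578201/38416) = -38416/578201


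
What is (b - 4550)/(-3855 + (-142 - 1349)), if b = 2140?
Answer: 1205/2673 ≈ 0.45080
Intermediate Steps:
(b - 4550)/(-3855 + (-142 - 1349)) = (2140 - 4550)/(-3855 + (-142 - 1349)) = -2410/(-3855 - 1491) = -2410/(-5346) = -2410*(-1/5346) = 1205/2673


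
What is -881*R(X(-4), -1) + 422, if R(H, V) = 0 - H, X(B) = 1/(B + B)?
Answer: 2495/8 ≈ 311.88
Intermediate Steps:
X(B) = 1/(2*B)
R(H, V) = -H
-881*R(X(-4), -1) + 422 = -(-881)*(1/2)/(-4) + 422 = -(-881)*(1/2)*(-1/4) + 422 = -(-881)*(-1)/8 + 422 = -881*1/8 + 422 = -881/8 + 422 = 2495/8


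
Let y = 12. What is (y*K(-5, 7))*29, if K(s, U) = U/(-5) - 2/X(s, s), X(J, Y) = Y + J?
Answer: -2088/5 ≈ -417.60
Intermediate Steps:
X(J, Y) = J + Y
K(s, U) = -1/s - U/5 (K(s, U) = U/(-5) - 2/(s + s) = U*(-⅕) - 2*1/(2*s) = -U/5 - 1/s = -1/s - U/5)
(y*K(-5, 7))*29 = (12*(-1/(-5) - ⅕*7))*29 = (12*(-1*(-⅕) - 7/5))*29 = (12*(⅕ - 7/5))*29 = (12*(-6/5))*29 = -72/5*29 = -2088/5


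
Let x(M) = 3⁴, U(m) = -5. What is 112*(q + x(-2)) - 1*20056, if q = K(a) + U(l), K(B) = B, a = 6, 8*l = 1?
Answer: -10872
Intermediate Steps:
l = ⅛ (l = (⅛)*1 = ⅛ ≈ 0.12500)
x(M) = 81
q = 1 (q = 6 - 5 = 1)
112*(q + x(-2)) - 1*20056 = 112*(1 + 81) - 1*20056 = 112*82 - 20056 = 9184 - 20056 = -10872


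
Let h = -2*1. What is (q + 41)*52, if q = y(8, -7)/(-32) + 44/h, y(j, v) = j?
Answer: 975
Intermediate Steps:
h = -2
q = -89/4 (q = 8/(-32) + 44/(-2) = 8*(-1/32) + 44*(-½) = -¼ - 22 = -89/4 ≈ -22.250)
(q + 41)*52 = (-89/4 + 41)*52 = (75/4)*52 = 975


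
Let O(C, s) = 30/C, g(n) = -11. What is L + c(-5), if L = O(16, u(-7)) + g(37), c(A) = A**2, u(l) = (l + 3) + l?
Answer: 127/8 ≈ 15.875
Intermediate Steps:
u(l) = 3 + 2*l (u(l) = (3 + l) + l = 3 + 2*l)
L = -73/8 (L = 30/16 - 11 = 30*(1/16) - 11 = 15/8 - 11 = -73/8 ≈ -9.1250)
L + c(-5) = -73/8 + (-5)**2 = -73/8 + 25 = 127/8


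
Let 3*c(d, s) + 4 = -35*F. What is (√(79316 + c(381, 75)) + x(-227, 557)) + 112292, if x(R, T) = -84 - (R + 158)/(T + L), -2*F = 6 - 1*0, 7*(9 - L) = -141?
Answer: 460389907/4103 + √714147/3 ≈ 1.1249e+5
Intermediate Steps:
L = 204/7 (L = 9 - ⅐*(-141) = 9 + 141/7 = 204/7 ≈ 29.143)
F = -3 (F = -(6 - 1*0)/2 = -(6 + 0)/2 = -½*6 = -3)
x(R, T) = -84 - (158 + R)/(204/7 + T) (x(R, T) = -84 - (R + 158)/(T + 204/7) = -84 - (158 + R)/(204/7 + T))
c(d, s) = 101/3 (c(d, s) = -4/3 + (-35*(-3))/3 = -4/3 + (⅓)*105 = -4/3 + 35 = 101/3)
(√(79316 + c(381, 75)) + x(-227, 557)) + 112292 = (√(79316 + 101/3) + 7*(-2606 - 1*(-227) - 84*557)/(204 + 7*557)) + 112292 = (√(238049/3) + 7*(-2606 + 227 - 46788)/(204 + 3899)) + 112292 = (√714147/3 + 7*(-49167)/4103) + 112292 = (√714147/3 + 7*(1/4103)*(-49167)) + 112292 = (√714147/3 - 344169/4103) + 112292 = (-344169/4103 + √714147/3) + 112292 = 460389907/4103 + √714147/3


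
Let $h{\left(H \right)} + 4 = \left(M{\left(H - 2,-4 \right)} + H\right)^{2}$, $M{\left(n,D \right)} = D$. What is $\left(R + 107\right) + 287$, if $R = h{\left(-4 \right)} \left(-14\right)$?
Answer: $-446$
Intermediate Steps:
$h{\left(H \right)} = -4 + \left(-4 + H\right)^{2}$
$R = -840$ ($R = \left(-4 + \left(-4 - 4\right)^{2}\right) \left(-14\right) = \left(-4 + \left(-8\right)^{2}\right) \left(-14\right) = \left(-4 + 64\right) \left(-14\right) = 60 \left(-14\right) = -840$)
$\left(R + 107\right) + 287 = \left(-840 + 107\right) + 287 = -733 + 287 = -446$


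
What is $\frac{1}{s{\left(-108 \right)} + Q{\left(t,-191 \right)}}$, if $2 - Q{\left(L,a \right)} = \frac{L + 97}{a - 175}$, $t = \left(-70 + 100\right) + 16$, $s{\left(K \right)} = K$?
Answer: $- \frac{366}{38653} \approx -0.0094689$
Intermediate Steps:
$t = 46$ ($t = 30 + 16 = 46$)
$Q{\left(L,a \right)} = 2 - \frac{97 + L}{-175 + a}$ ($Q{\left(L,a \right)} = 2 - \frac{L + 97}{a - 175} = 2 - \frac{97 + L}{-175 + a}$)
$\frac{1}{s{\left(-108 \right)} + Q{\left(t,-191 \right)}} = \frac{1}{-108 + \frac{-447 - 46 + 2 \left(-191\right)}{-175 - 191}} = \frac{1}{-108 + \frac{-447 - 46 - 382}{-366}} = \frac{1}{-108 - - \frac{875}{366}} = \frac{1}{-108 + \frac{875}{366}} = \frac{1}{- \frac{38653}{366}} = - \frac{366}{38653}$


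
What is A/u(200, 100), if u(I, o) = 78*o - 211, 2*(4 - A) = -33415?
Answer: 33423/15178 ≈ 2.2021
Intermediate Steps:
A = 33423/2 (A = 4 - 1/2*(-33415) = 4 + 33415/2 = 33423/2 ≈ 16712.)
u(I, o) = -211 + 78*o
A/u(200, 100) = 33423/(2*(-211 + 78*100)) = 33423/(2*(-211 + 7800)) = (33423/2)/7589 = (33423/2)*(1/7589) = 33423/15178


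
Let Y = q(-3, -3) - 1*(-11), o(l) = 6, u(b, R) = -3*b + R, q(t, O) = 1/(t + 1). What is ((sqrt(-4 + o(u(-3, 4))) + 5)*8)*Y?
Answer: 420 + 84*sqrt(2) ≈ 538.79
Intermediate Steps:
q(t, O) = 1/(1 + t)
u(b, R) = R - 3*b
Y = 21/2 (Y = 1/(1 - 3) - 1*(-11) = 1/(-2) + 11 = -1/2 + 11 = 21/2 ≈ 10.500)
((sqrt(-4 + o(u(-3, 4))) + 5)*8)*Y = ((sqrt(-4 + 6) + 5)*8)*(21/2) = ((sqrt(2) + 5)*8)*(21/2) = ((5 + sqrt(2))*8)*(21/2) = (40 + 8*sqrt(2))*(21/2) = 420 + 84*sqrt(2)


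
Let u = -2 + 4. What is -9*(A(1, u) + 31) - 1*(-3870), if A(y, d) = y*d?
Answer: 3573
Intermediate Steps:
u = 2
A(y, d) = d*y
-9*(A(1, u) + 31) - 1*(-3870) = -9*(2*1 + 31) - 1*(-3870) = -9*(2 + 31) + 3870 = -9*33 + 3870 = -297 + 3870 = 3573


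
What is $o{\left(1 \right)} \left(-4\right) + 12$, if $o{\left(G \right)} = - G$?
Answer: $16$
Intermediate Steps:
$o{\left(1 \right)} \left(-4\right) + 12 = \left(-1\right) 1 \left(-4\right) + 12 = \left(-1\right) \left(-4\right) + 12 = 4 + 12 = 16$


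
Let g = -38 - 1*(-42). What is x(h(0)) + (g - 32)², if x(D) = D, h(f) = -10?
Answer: 774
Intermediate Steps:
g = 4 (g = -38 + 42 = 4)
x(h(0)) + (g - 32)² = -10 + (4 - 32)² = -10 + (-28)² = -10 + 784 = 774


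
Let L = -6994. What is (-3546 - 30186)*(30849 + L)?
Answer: -804676860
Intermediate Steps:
(-3546 - 30186)*(30849 + L) = (-3546 - 30186)*(30849 - 6994) = -33732*23855 = -804676860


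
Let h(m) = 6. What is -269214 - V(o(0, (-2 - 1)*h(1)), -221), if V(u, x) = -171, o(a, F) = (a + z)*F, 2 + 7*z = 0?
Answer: -269043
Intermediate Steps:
z = -2/7 (z = -2/7 + (1/7)*0 = -2/7 + 0 = -2/7 ≈ -0.28571)
o(a, F) = F*(-2/7 + a) (o(a, F) = (a - 2/7)*F = (-2/7 + a)*F = F*(-2/7 + a))
-269214 - V(o(0, (-2 - 1)*h(1)), -221) = -269214 - 1*(-171) = -269214 + 171 = -269043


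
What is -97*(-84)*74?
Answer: 602952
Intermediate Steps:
-97*(-84)*74 = 8148*74 = 602952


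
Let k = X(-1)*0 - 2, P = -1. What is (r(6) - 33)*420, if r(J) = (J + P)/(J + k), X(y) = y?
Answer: -13335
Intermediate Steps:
k = -2 (k = -1*0 - 2 = 0 - 2 = -2)
r(J) = (-1 + J)/(-2 + J) (r(J) = (J - 1)/(J - 2) = (-1 + J)/(-2 + J))
(r(6) - 33)*420 = ((-1 + 6)/(-2 + 6) - 33)*420 = (5/4 - 33)*420 = -127/4*420 = -13335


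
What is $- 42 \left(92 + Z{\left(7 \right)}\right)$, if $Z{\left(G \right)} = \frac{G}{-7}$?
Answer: $-3822$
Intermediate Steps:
$Z{\left(G \right)} = - \frac{G}{7}$ ($Z{\left(G \right)} = G \left(- \frac{1}{7}\right) = - \frac{G}{7}$)
$- 42 \left(92 + Z{\left(7 \right)}\right) = - 42 \left(92 - 1\right) = \left(-42\right) 91 = -3822$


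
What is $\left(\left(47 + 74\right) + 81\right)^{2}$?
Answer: $40804$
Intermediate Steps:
$\left(\left(47 + 74\right) + 81\right)^{2} = \left(121 + 81\right)^{2} = 202^{2} = 40804$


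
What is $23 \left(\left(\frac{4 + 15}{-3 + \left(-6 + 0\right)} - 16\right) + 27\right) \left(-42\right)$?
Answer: $- \frac{25760}{3} \approx -8586.7$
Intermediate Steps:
$23 \left(\left(\frac{4 + 15}{-3 + \left(-6 + 0\right)} - 16\right) + 27\right) \left(-42\right) = 23 \left(\left(\frac{19}{-3 - 6} - 16\right) + 27\right) \left(-42\right) = 23 \left(\left(\frac{19}{-9} - 16\right) + 27\right) \left(-42\right) = 23 \left(\left(19 \left(- \frac{1}{9}\right) - 16\right) + 27\right) \left(-42\right) = 23 \left(\left(- \frac{19}{9} - 16\right) + 27\right) \left(-42\right) = 23 \left(- \frac{163}{9} + 27\right) \left(-42\right) = 23 \cdot \frac{80}{9} \left(-42\right) = \frac{1840}{9} \left(-42\right) = - \frac{25760}{3}$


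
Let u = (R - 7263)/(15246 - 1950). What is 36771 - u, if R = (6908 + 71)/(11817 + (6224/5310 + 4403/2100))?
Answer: 102290079778097289/2781772601936 ≈ 36772.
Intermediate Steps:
R = 370584900/627656273 (R = 6979/(11817 + (6224*(1/5310) + 4403*(1/2100))) = 6979/(11817 + (3112/2655 + 629/300)) = 6979/(11817 + 173573/53100) = 6979/(627656273/53100) = 6979*(53100/627656273) = 370584900/627656273 ≈ 0.59043)
u = -1519432308633/2781772601936 (u = (370584900/627656273 - 7263)/(15246 - 1950) = -4558296925899/627656273/13296 = -4558296925899/627656273*1/13296 = -1519432308633/2781772601936 ≈ -0.54621)
36771 - u = 36771 - 1*(-1519432308633/2781772601936) = 36771 + 1519432308633/2781772601936 = 102290079778097289/2781772601936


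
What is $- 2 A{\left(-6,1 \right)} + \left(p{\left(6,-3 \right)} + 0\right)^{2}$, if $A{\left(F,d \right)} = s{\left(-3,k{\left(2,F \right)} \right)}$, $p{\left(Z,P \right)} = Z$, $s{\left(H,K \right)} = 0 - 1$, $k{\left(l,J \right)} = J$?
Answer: $38$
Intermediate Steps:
$s{\left(H,K \right)} = -1$ ($s{\left(H,K \right)} = 0 - 1 = -1$)
$A{\left(F,d \right)} = -1$
$- 2 A{\left(-6,1 \right)} + \left(p{\left(6,-3 \right)} + 0\right)^{2} = \left(-2\right) \left(-1\right) + \left(6 + 0\right)^{2} = 2 + 6^{2} = 2 + 36 = 38$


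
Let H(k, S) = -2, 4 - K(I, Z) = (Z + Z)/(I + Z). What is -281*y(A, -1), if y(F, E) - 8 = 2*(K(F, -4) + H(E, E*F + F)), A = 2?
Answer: -1124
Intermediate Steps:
K(I, Z) = 4 - 2*Z/(I + Z) (K(I, Z) = 4 - (Z + Z)/(I + Z) = 4 - 2*Z/(I + Z))
y(F, E) = 4 + 4*(-4 + 2*F)/(-4 + F) (y(F, E) = 8 + 2*(2*(-4 + 2*F)/(F - 4) - 2) = 8 + 2*(2*(-4 + 2*F)/(-4 + F) - 2) = 8 + 2*(-2 + 2*(-4 + 2*F)/(-4 + F)) = 8 + (-4 + 4*(-4 + 2*F)/(-4 + F)) = 4 + 4*(-4 + 2*F)/(-4 + F))
-281*y(A, -1) = -1124*(-8 + 3*2)/(-4 + 2) = -1124*(-8 + 6)/(-2) = -1124*(-1)*(-2)/2 = -281*4 = -1124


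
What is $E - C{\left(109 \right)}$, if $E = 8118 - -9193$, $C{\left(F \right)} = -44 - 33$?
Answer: $17388$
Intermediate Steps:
$C{\left(F \right)} = -77$
$E = 17311$ ($E = 8118 + 9193 = 17311$)
$E - C{\left(109 \right)} = 17311 - -77 = 17311 + 77 = 17388$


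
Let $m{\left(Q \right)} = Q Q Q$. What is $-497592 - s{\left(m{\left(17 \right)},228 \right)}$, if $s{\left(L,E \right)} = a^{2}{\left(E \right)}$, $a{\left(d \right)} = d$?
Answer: $-549576$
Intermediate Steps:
$m{\left(Q \right)} = Q^{3}$ ($m{\left(Q \right)} = Q^{2} Q = Q^{3}$)
$s{\left(L,E \right)} = E^{2}$
$-497592 - s{\left(m{\left(17 \right)},228 \right)} = -497592 - 228^{2} = -497592 - 51984 = -549576$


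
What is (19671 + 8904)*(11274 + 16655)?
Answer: 798071175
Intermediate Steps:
(19671 + 8904)*(11274 + 16655) = 28575*27929 = 798071175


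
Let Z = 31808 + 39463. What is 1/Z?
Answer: 1/71271 ≈ 1.4031e-5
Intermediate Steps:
Z = 71271
1/Z = 1/71271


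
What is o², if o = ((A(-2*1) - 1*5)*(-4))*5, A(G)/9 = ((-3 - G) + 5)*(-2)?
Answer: 2371600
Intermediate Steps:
A(G) = -36 + 18*G (A(G) = 9*(((-3 - G) + 5)*(-2)) = 9*((2 - G)*(-2)) = 9*(-4 + 2*G) = -36 + 18*G)
o = 1540 (o = (((-36 + 18*(-2*1)) - 1*5)*(-4))*5 = (((-36 + 18*(-2)) - 5)*(-4))*5 = (((-36 - 36) - 5)*(-4))*5 = ((-72 - 5)*(-4))*5 = -77*(-4)*5 = 308*5 = 1540)
o² = 1540² = 2371600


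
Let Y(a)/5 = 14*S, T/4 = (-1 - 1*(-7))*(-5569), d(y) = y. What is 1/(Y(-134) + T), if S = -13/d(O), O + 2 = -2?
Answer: -2/266857 ≈ -7.4947e-6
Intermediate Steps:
O = -4 (O = -2 - 2 = -4)
S = 13/4 (S = -13/(-4) = -13*(-¼) = 13/4 ≈ 3.2500)
T = -133656 (T = 4*((-1 - 1*(-7))*(-5569)) = 4*((-1 + 7)*(-5569)) = 4*(6*(-5569)) = 4*(-33414) = -133656)
Y(a) = 455/2 (Y(a) = 5*(14*(13/4)) = 5*(91/2) = 455/2)
1/(Y(-134) + T) = 1/(455/2 - 133656) = 1/(-266857/2) = -2/266857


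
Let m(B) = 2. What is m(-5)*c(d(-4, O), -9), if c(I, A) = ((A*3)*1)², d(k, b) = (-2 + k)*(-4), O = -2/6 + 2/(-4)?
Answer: 1458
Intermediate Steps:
O = -⅚ (O = -2*⅙ + 2*(-¼) = -⅓ - ½ = -⅚ ≈ -0.83333)
d(k, b) = 8 - 4*k
c(I, A) = 9*A² (c(I, A) = ((3*A)*1)² = (3*A)² = 9*A²)
m(-5)*c(d(-4, O), -9) = 2*(9*(-9)²) = 2*(9*81) = 2*729 = 1458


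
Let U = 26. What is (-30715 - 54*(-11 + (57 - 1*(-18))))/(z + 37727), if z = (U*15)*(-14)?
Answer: -34171/32267 ≈ -1.0590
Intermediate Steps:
z = -5460 (z = (26*15)*(-14) = 390*(-14) = -5460)
(-30715 - 54*(-11 + (57 - 1*(-18))))/(z + 37727) = (-30715 - 54*(-11 + (57 - 1*(-18))))/(-5460 + 37727) = (-30715 - 54*(-11 + (57 + 18)))/32267 = (-30715 - 54*(-11 + 75))*(1/32267) = (-30715 - 54*64)*(1/32267) = (-30715 - 3456)*(1/32267) = -34171*1/32267 = -34171/32267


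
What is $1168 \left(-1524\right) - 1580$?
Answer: $-1781612$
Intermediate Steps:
$1168 \left(-1524\right) - 1580 = -1780032 - 1580 = -1781612$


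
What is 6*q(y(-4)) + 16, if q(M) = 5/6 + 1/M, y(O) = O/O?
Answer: 27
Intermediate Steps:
y(O) = 1
q(M) = 5/6 + 1/M (q(M) = 5*(1/6) + 1/M = 5/6 + 1/M)
6*q(y(-4)) + 16 = 6*(5/6 + 1/1) + 16 = 6*(5/6 + 1) + 16 = 6*(11/6) + 16 = 11 + 16 = 27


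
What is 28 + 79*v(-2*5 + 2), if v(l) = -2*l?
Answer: 1292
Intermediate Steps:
28 + 79*v(-2*5 + 2) = 28 + 79*(-2*(-2*5 + 2)) = 28 + 79*(-2*(-10 + 2)) = 28 + 79*(-2*(-8)) = 28 + 79*16 = 28 + 1264 = 1292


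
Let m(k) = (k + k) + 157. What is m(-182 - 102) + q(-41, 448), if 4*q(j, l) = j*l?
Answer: -5003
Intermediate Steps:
q(j, l) = j*l/4 (q(j, l) = (j*l)/4 = j*l/4)
m(k) = 157 + 2*k (m(k) = 2*k + 157 = 157 + 2*k)
m(-182 - 102) + q(-41, 448) = (157 + 2*(-182 - 102)) + (1/4)*(-41)*448 = (157 + 2*(-284)) - 4592 = (157 - 568) - 4592 = -411 - 4592 = -5003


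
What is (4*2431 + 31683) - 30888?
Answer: 10519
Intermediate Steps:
(4*2431 + 31683) - 30888 = (9724 + 31683) - 30888 = 41407 - 30888 = 10519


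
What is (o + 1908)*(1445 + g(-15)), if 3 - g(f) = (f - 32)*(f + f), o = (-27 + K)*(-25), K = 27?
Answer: 72504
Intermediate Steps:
o = 0 (o = (-27 + 27)*(-25) = 0*(-25) = 0)
g(f) = 3 - 2*f*(-32 + f) (g(f) = 3 - (f - 32)*(f + f) = 3 - (-32 + f)*2*f = 3 - 2*f*(-32 + f))
(o + 1908)*(1445 + g(-15)) = (0 + 1908)*(1445 + (3 - 2*(-15)² + 64*(-15))) = 1908*(1445 + (3 - 2*225 - 960)) = 1908*(1445 + (3 - 450 - 960)) = 1908*(1445 - 1407) = 1908*38 = 72504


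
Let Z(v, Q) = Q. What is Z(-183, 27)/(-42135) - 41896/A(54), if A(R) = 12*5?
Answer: -29421493/42135 ≈ -698.27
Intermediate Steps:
A(R) = 60
Z(-183, 27)/(-42135) - 41896/A(54) = 27/(-42135) - 41896/60 = 27*(-1/42135) - 41896*1/60 = -9/14045 - 10474/15 = -29421493/42135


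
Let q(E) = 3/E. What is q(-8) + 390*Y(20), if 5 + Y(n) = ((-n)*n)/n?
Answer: -78003/8 ≈ -9750.4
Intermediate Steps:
Y(n) = -5 - n (Y(n) = -5 + ((-n)*n)/n = -5 + (-n**2)/n = -5 - n)
q(-8) + 390*Y(20) = 3/(-8) + 390*(-5 - 1*20) = 3*(-1/8) + 390*(-5 - 20) = -3/8 + 390*(-25) = -3/8 - 9750 = -78003/8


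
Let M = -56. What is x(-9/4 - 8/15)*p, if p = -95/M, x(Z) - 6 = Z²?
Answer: 940291/40320 ≈ 23.321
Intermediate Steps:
x(Z) = 6 + Z²
p = 95/56 (p = -95/(-56) = -95*(-1/56) = 95/56 ≈ 1.6964)
x(-9/4 - 8/15)*p = (6 + (-9/4 - 8/15)²)*(95/56) = (6 + (-167/60)²)*(95/56) = (6 + 27889/3600)*(95/56) = (49489/3600)*(95/56) = 940291/40320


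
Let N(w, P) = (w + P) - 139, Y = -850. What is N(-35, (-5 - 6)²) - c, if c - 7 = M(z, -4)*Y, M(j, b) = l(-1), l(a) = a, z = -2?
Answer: -910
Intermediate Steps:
M(j, b) = -1
N(w, P) = -139 + P + w (N(w, P) = (P + w) - 139 = -139 + P + w)
c = 857 (c = 7 - 1*(-850) = 7 + 850 = 857)
N(-35, (-5 - 6)²) - c = (-139 + (-5 - 6)² - 35) - 1*857 = (-139 + (-11)² - 35) - 857 = (-139 + 121 - 35) - 857 = -53 - 857 = -910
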